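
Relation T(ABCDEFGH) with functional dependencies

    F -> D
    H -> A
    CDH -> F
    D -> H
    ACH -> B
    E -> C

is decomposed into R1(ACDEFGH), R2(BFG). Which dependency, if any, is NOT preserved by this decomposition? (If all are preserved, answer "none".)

ACH -> B

Check ACH → B: no single fragment contains all of {ABCH}, and the restricted closure of {ACH} across the fragments never reaches {B}.
F → D is preserved.
H → A is preserved.
CDH → F is preserved.
D → H is preserved.
E → C is preserved.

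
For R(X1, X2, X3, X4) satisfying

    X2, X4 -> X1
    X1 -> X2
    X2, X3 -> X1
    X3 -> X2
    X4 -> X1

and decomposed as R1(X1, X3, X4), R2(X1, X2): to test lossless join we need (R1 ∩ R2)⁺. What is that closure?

X1, X2

R1 ∩ R2 = {X1}.
X1 → X2 applies, adding X2
Closure: {X1, X2}.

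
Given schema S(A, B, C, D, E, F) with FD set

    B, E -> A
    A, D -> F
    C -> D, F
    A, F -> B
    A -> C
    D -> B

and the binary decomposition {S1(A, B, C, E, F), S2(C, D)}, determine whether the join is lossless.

Yes

Common attributes: S1 ∩ S2 = {C}.
Closure of {C}: C → D, F applies, adding D, F; D → B applies, adding B. So (C)⁺ = {B, C, D, F}.
This closure contains every attribute of S2, so S1 ∩ S2 → S2. The join is lossless.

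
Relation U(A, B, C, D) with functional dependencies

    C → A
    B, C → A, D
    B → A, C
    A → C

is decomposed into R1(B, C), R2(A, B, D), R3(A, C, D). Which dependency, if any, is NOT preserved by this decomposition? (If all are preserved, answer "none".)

C → A lies within R3.
B, C → A, D: restricted closure across fragments reaches A, D.
B → A, C: restricted closure across fragments reaches A, C.
A → C lies within R3.
Every dependency is enforceable on the fragments, so the decomposition is dependency-preserving.

none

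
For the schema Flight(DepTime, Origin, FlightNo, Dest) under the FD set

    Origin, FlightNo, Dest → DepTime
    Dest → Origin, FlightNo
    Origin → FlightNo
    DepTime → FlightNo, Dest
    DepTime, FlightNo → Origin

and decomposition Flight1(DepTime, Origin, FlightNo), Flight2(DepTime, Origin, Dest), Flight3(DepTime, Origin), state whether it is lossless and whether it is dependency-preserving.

lossless and dependency-preserving

Lossless test (chase): Rows 1 and 2 agree on Origin; apply Origin→FlightNo and equate their FlightNo entries. Rows 1 and 3 agree on Origin; apply Origin→FlightNo and equate their FlightNo entries. Rows 1 and 2 agree on DepTime; apply DepTime→FlightNo, Dest and equate their FlightNo, Dest entries. Rows 1 and 3 agree on DepTime; apply DepTime→FlightNo, Dest and equate their FlightNo, Dest entries. Row 1 is now all distinguished symbols — the join is lossless.
Dependency preservation: Origin, FlightNo, Dest → DepTime; Dest → Origin, FlightNo; DepTime → FlightNo, Dest are not contained in any single fragment, but the restricted closure of each left-hand side across the fragments still reaches the right-hand side; the remaining FDs each lie inside some fragment. All dependencies are preserved.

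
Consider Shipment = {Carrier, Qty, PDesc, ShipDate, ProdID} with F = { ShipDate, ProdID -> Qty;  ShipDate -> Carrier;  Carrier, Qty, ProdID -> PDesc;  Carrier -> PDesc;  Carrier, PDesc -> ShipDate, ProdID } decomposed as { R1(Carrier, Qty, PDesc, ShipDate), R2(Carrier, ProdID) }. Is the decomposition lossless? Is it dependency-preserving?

Lossless test: (Carrier)⁺ = {Carrier, Qty, PDesc, ShipDate, ProdID}, which contains all of one fragment — lossless.
Dependency preservation: ShipDate, ProdID → Qty; Carrier, Qty, ProdID → PDesc; Carrier, PDesc → ShipDate, ProdID are not contained in any single fragment, but the restricted closure of each left-hand side across the fragments still reaches the right-hand side; the remaining FDs each lie inside some fragment. All dependencies are preserved.

lossless and dependency-preserving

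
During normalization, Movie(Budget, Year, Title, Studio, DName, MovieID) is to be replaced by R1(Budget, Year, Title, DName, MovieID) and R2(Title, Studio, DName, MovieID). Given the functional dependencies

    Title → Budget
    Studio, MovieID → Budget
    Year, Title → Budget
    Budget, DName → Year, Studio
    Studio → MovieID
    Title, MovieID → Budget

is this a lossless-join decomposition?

Yes

Common attributes: R1 ∩ R2 = {Title, DName, MovieID}.
Closure of {Title, DName, MovieID}: Title → Budget applies, adding Budget; Budget, DName → Year, Studio applies, adding Year, Studio. So (Title, DName, MovieID)⁺ = {Budget, Year, Title, Studio, DName, MovieID}.
This closure contains every attribute of R1, so R1 ∩ R2 → R1. The join is lossless.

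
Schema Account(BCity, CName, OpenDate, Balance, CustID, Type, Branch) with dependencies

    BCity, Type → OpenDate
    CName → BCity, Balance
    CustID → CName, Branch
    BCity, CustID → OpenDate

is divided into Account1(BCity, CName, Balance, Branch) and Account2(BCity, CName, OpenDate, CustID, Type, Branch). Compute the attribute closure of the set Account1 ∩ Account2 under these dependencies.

BCity, CName, Balance, Branch

Account1 ∩ Account2 = {BCity, CName, Branch}.
CName → BCity, Balance applies, adding Balance
Closure: {BCity, CName, Balance, Branch}.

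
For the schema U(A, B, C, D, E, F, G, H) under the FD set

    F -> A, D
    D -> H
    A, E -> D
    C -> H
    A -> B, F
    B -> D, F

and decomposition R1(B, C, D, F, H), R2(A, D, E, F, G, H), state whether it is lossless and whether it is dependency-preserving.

lossy but dependency-preserving

Lossless test: (D, F, H)⁺ = {A, B, D, F, H}, which is a superkey of neither fragment — lossy.
Dependency preservation: A → B, F is not contained in any single fragment, but the restricted closure of its left-hand side across the fragments still reaches the right-hand side; the remaining FDs each lie inside some fragment. All dependencies are preserved.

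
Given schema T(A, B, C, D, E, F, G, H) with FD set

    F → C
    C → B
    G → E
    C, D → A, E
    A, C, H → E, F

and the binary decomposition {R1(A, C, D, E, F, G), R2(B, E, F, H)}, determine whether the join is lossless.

Common attributes: R1 ∩ R2 = {E, F}.
Closure of {E, F}: F → C applies, adding C; C → B applies, adding B. So (E, F)⁺ = {B, C, E, F}.
The closure contains neither all of R1 = {A, C, D, E, F, G} nor all of R2 = {B, E, F, H}, so the common attributes are not a superkey of either fragment. The join is lossy.

No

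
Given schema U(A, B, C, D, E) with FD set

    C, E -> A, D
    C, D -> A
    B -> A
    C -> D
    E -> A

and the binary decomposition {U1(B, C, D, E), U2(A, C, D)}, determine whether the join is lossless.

Yes

Common attributes: U1 ∩ U2 = {C, D}.
Closure of {C, D}: C, D → A applies, adding A. So (C, D)⁺ = {A, C, D}.
This closure contains every attribute of U2, so U1 ∩ U2 → U2. The join is lossless.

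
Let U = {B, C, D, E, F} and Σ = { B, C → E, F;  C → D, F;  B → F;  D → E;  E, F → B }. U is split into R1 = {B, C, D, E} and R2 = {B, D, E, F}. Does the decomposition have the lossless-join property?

Common attributes: R1 ∩ R2 = {B, D, E}.
Closure of {B, D, E}: B → F applies, adding F. So (B, D, E)⁺ = {B, D, E, F}.
This closure contains every attribute of R2, so R1 ∩ R2 → R2. The join is lossless.

Yes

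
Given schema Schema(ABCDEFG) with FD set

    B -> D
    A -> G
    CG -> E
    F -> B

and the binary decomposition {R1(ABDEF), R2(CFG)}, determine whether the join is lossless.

No

Common attributes: R1 ∩ R2 = {F}.
Closure of {F}: F → B applies, adding B; B → D applies, adding D. So (F)⁺ = {BDF}.
The closure contains neither all of R1 = {ABDEF} nor all of R2 = {CFG}, so the common attributes are not a superkey of either fragment. The join is lossy.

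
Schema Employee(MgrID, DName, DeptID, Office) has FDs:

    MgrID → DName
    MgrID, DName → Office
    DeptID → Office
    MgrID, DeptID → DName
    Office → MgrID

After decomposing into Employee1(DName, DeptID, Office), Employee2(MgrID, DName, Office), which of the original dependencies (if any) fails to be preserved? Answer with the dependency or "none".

none

MgrID → DName lies within Employee2.
MgrID, DName → Office lies within Employee2.
DeptID → Office lies within Employee1.
MgrID, DeptID → DName: restricted closure across fragments reaches DName.
Office → MgrID lies within Employee2.
Every dependency is enforceable on the fragments, so the decomposition is dependency-preserving.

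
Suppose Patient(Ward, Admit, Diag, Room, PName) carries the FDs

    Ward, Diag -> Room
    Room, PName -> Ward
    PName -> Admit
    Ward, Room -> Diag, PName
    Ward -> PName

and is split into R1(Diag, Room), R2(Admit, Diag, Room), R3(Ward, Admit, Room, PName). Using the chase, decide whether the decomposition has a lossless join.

Chase test. Columns are Ward, Admit, Diag, Room, PName; row i has aⱼ where attribute j ∈ Ri, else bᵢⱼ.
Initial tableau (one row per fragment):
  row 1: b11 b12 a3 a4 b15
  row 2: b21 a2 a3 a4 b25
  row 3: a1 a2 b33 a4 a5
No row becomes fully distinguished — the join is lossy.

No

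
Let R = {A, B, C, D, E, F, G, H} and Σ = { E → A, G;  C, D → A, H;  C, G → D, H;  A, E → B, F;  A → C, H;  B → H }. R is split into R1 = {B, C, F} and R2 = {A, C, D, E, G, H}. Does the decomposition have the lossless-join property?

Common attributes: R1 ∩ R2 = {C}.
No dependency enlarges {C}, so (C)⁺ = {C}.
The closure contains neither all of R1 = {B, C, F} nor all of R2 = {A, C, D, E, G, H}, so the common attributes are not a superkey of either fragment. The join is lossy.

No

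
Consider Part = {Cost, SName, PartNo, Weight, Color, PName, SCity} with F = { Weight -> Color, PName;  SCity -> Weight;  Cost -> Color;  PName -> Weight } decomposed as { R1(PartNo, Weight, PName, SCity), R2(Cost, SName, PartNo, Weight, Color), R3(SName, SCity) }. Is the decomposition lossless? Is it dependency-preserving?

Lossless test (chase): Rows 1 and 2 agree on Weight; apply Weight→Color, PName and equate their Color, PName entries. Rows 1 and 3 agree on SCity; apply SCity→Weight and equate their Weight entries. Rows 1 and 3 agree on Weight; apply Weight→Color, PName and equate their Color, PName entries. No row becomes fully distinguished — the join is lossy.
Dependency preservation: Weight → Color, PName is not contained in any single fragment, but the restricted closure of its left-hand side across the fragments still reaches the right-hand side; the remaining FDs each lie inside some fragment. All dependencies are preserved.

lossy but dependency-preserving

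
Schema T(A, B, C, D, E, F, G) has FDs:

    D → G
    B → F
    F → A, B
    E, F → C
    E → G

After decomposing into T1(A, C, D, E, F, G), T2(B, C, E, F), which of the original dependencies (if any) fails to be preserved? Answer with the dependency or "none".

none

D → G lies within T1.
B → F lies within T2.
F → A, B: restricted closure across fragments reaches A, B.
E, F → C lies within T1.
E → G lies within T1.
Every dependency is enforceable on the fragments, so the decomposition is dependency-preserving.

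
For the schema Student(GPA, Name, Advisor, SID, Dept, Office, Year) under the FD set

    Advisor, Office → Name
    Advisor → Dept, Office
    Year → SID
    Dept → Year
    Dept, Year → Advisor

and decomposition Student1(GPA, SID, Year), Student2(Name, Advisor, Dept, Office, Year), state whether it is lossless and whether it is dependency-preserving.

lossy but dependency-preserving

Lossless test: (Year)⁺ = {SID, Year}, which is a superkey of neither fragment — lossy.
Dependency preservation: every FD's attributes lie within a single fragment, so each can be enforced locally — preserved.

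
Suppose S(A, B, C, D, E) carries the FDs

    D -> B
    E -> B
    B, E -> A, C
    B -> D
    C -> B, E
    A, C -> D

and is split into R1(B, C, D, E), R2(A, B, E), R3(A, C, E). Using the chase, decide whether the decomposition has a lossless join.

Chase test. Columns are A, B, C, D, E; row i has aⱼ where attribute j ∈ Ri, else bᵢⱼ.
Initial tableau (one row per fragment):
  row 1: b11 a2 a3 a4 a5
  row 2: a1 a2 b23 b24 a5
  row 3: a1 b32 a3 b34 a5
Rows 1 and 3 agree on E; apply E→B and equate their B entries.
Rows 1 and 2 agree on B, E; apply B, E→A, C and equate their A, C entries.
Rows 1 and 2 agree on B; apply B→D and equate their D entries.
Rows 1 and 3 agree on B; apply B→D and equate their D entries.
Row 1 is now all distinguished symbols — the join is lossless.

Yes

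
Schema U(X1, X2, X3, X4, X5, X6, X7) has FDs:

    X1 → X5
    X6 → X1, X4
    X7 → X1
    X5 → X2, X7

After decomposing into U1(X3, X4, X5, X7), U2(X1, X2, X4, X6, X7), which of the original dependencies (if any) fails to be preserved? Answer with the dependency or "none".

X1 → X5: restricted closure across fragments reaches X5.
X6 → X1, X4 lies within U2.
X7 → X1 lies within U2.
X5 → X2, X7: restricted closure across fragments reaches X2, X7.
Every dependency is enforceable on the fragments, so the decomposition is dependency-preserving.

none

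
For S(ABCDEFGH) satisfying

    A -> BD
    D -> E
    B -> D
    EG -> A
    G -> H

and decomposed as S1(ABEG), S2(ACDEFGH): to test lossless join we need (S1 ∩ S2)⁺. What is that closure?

S1 ∩ S2 = {AEG}.
A → BD applies, adding BD
G → H applies, adding H
Closure: {ABDEGH}.

ABDEGH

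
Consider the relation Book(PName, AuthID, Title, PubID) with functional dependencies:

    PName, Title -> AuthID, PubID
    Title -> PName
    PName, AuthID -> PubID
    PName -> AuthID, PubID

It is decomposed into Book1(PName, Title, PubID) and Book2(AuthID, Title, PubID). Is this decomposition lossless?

Yes

Common attributes: Book1 ∩ Book2 = {Title, PubID}.
Closure of {Title, PubID}: Title → PName applies, adding PName; PName → AuthID, PubID applies, adding AuthID. So (Title, PubID)⁺ = {PName, AuthID, Title, PubID}.
This closure contains every attribute of Book1, so Book1 ∩ Book2 → Book1. The join is lossless.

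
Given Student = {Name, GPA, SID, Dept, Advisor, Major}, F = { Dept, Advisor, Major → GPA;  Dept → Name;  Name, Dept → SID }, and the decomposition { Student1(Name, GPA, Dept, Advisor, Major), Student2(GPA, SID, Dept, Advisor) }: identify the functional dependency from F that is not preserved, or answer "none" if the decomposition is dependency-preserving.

Dept, Advisor, Major → GPA lies within Student1.
Dept → Name lies within Student1.
Name, Dept → SID: restricted closure across fragments reaches SID.
Every dependency is enforceable on the fragments, so the decomposition is dependency-preserving.

none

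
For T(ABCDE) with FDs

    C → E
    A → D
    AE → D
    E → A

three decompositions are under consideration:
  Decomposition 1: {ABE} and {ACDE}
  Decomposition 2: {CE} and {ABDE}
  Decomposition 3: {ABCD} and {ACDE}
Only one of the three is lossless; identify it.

Decomposition 1: common = {AE}, closure = {ADE} → lossy.
Decomposition 2: common = {E}, closure = {ADE} → lossy.
Decomposition 3: common = {ACD}, closure = {ACDE} → lossless.

Decomposition 3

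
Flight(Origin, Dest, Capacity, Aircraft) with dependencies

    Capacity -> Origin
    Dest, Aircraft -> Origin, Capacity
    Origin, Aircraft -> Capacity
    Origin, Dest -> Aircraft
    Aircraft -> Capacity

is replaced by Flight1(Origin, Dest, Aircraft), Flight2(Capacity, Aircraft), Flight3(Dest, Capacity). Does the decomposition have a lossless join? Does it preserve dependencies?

lossless but not dependency-preserving

Lossless test (chase): Rows 2 and 3 agree on Capacity; apply Capacity→Origin and equate their Origin entries. Rows 1 and 2 agree on Aircraft; apply Aircraft→Capacity and equate their Capacity entries. Rows 1 and 2 agree on Capacity; apply Capacity→Origin and equate their Origin entries. Rows 1 and 3 agree on Origin, Dest; apply Origin, Dest→Aircraft and equate their Aircraft entries. Row 1 is now all distinguished symbols — the join is lossless.
Dependency preservation: the restricted closure of {Capacity} across the fragments never reaches {Origin}, so Capacity → Origin cannot be enforced without a join — not preserved.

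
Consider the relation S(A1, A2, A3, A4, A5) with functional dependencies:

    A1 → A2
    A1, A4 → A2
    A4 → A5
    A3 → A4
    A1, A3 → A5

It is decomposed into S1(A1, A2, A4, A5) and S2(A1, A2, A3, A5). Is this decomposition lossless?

Common attributes: S1 ∩ S2 = {A1, A2, A5}.
No dependency enlarges {A1, A2, A5}, so (A1, A2, A5)⁺ = {A1, A2, A5}.
The closure contains neither all of S1 = {A1, A2, A4, A5} nor all of S2 = {A1, A2, A3, A5}, so the common attributes are not a superkey of either fragment. The join is lossy.

No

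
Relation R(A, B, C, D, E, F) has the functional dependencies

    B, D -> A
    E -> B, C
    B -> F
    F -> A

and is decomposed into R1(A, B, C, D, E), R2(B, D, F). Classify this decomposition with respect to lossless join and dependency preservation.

lossless but not dependency-preserving

Lossless test: (B, D)⁺ = {A, B, D, F}, which contains all of one fragment — lossless.
Dependency preservation: the restricted closure of {F} across the fragments never reaches {A}, so F → A cannot be enforced without a join — not preserved.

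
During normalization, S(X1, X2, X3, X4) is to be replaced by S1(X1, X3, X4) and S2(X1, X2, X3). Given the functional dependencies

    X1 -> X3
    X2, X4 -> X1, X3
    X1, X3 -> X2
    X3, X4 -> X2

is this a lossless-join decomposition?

Common attributes: S1 ∩ S2 = {X1, X3}.
Closure of {X1, X3}: X1, X3 → X2 applies, adding X2. So (X1, X3)⁺ = {X1, X2, X3}.
This closure contains every attribute of S2, so S1 ∩ S2 → S2. The join is lossless.

Yes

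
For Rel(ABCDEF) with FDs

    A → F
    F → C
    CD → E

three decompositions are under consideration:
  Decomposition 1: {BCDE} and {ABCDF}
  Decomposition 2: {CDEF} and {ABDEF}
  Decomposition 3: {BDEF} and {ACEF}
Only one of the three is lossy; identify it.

Decomposition 1: common = {BCD}, closure = {BCDE} → lossless.
Decomposition 2: common = {DEF}, closure = {CDEF} → lossless.
Decomposition 3: common = {EF}, closure = {CEF} → lossy.

Decomposition 3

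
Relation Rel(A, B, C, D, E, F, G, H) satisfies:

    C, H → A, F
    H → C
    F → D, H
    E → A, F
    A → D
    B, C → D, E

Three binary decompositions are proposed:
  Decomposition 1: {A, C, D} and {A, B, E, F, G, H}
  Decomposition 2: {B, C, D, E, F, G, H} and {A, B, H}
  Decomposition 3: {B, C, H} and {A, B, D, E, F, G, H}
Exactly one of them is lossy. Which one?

Decomposition 1: common = {A}, closure = {A, D} → lossy.
Decomposition 2: common = {B, H}, closure = {A, B, C, D, E, F, H} → lossless.
Decomposition 3: common = {B, H}, closure = {A, B, C, D, E, F, H} → lossless.

Decomposition 1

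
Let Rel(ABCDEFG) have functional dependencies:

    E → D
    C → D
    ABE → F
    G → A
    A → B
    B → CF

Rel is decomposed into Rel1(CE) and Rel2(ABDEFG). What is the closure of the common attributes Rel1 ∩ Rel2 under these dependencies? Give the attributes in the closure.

DE

Rel1 ∩ Rel2 = {E}.
E → D applies, adding D
Closure: {DE}.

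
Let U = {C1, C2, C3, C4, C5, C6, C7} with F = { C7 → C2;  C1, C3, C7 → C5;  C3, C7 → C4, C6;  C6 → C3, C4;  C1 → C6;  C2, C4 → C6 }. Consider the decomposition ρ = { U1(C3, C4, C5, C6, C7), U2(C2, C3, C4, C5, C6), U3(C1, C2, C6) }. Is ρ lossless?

No

Chase test. Columns are C1, C2, C3, C4, C5, C6, C7; row i has aⱼ where attribute j ∈ Ui, else bᵢⱼ.
Initial tableau (one row per fragment):
  row 1: b11 b12 a3 a4 a5 a6 a7
  row 2: b21 a2 a3 a4 a5 a6 b27
  row 3: a1 a2 b33 b34 b35 a6 b37
Rows 1 and 3 agree on C6; apply C6→C3, C4 and equate their C3, C4 entries.
No row becomes fully distinguished — the join is lossy.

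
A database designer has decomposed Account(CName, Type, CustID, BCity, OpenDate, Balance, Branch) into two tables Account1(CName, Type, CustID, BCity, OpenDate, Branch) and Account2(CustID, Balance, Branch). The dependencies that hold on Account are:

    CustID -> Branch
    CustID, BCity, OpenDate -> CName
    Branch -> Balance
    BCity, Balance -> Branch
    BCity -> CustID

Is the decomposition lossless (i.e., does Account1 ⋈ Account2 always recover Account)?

Common attributes: Account1 ∩ Account2 = {CustID, Branch}.
Closure of {CustID, Branch}: Branch → Balance applies, adding Balance. So (CustID, Branch)⁺ = {CustID, Balance, Branch}.
This closure contains every attribute of Account2, so Account1 ∩ Account2 → Account2. The join is lossless.

Yes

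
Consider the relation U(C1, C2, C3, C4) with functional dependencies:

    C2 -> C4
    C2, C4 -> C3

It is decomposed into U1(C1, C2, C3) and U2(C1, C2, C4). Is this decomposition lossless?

Yes

Common attributes: U1 ∩ U2 = {C1, C2}.
Closure of {C1, C2}: C2 → C4 applies, adding C4; C2, C4 → C3 applies, adding C3. So (C1, C2)⁺ = {C1, C2, C3, C4}.
This closure contains every attribute of U1, so U1 ∩ U2 → U1. The join is lossless.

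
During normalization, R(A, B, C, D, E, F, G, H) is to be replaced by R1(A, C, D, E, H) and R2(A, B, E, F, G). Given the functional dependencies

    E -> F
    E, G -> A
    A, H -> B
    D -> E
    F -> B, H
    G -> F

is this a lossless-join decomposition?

Common attributes: R1 ∩ R2 = {A, E}.
Closure of {A, E}: E → F applies, adding F; F → B, H applies, adding B, H. So (A, E)⁺ = {A, B, E, F, H}.
The closure contains neither all of R1 = {A, C, D, E, H} nor all of R2 = {A, B, E, F, G}, so the common attributes are not a superkey of either fragment. The join is lossy.

No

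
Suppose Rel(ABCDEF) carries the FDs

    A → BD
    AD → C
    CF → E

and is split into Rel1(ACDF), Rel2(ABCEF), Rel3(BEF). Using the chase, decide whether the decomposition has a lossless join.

Yes

Chase test. Columns are ABCDEF; row i has aⱼ where attribute j ∈ Reli, else bᵢⱼ.
Initial tableau (one row per fragment):
  row 1: a1 b12 a3 a4 b15 a6
  row 2: a1 a2 a3 b24 a5 a6
  row 3: b31 a2 b33 b34 a5 a6
Rows 1 and 2 agree on A; apply A→BD and equate their BD entries.
Rows 1 and 2 agree on CF; apply CF→E and equate their E entries.
Row 1 is now all distinguished symbols — the join is lossless.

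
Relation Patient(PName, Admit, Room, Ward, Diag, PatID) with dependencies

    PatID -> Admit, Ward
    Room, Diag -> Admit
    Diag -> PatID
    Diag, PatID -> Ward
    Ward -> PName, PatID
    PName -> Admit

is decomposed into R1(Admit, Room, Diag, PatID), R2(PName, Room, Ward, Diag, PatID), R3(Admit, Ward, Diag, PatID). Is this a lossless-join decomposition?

Chase test. Columns are PName, Admit, Room, Ward, Diag, PatID; row i has aⱼ where attribute j ∈ Ri, else bᵢⱼ.
Initial tableau (one row per fragment):
  row 1: b11 a2 a3 b14 a5 a6
  row 2: a1 b22 a3 a4 a5 a6
  row 3: b31 a2 b33 a4 a5 a6
Rows 1 and 2 agree on PatID; apply PatID→Admit, Ward and equate their Admit, Ward entries.
Rows 1 and 2 agree on Ward; apply Ward→PName, PatID and equate their PName, PatID entries.
Rows 1 and 3 agree on Ward; apply Ward→PName, PatID and equate their PName, PatID entries.
Row 1 is now all distinguished symbols — the join is lossless.

Yes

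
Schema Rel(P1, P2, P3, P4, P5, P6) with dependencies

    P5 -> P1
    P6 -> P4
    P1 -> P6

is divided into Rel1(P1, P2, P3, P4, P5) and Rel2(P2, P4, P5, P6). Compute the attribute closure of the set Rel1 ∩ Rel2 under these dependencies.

P1, P2, P4, P5, P6

Rel1 ∩ Rel2 = {P2, P4, P5}.
P5 → P1 applies, adding P1
P1 → P6 applies, adding P6
Closure: {P1, P2, P4, P5, P6}.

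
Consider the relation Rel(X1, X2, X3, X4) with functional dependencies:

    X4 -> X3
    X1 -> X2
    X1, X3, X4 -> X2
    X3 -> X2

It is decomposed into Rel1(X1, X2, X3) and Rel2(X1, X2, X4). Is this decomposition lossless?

No

Common attributes: Rel1 ∩ Rel2 = {X1, X2}.
No dependency enlarges {X1, X2}, so (X1, X2)⁺ = {X1, X2}.
The closure contains neither all of Rel1 = {X1, X2, X3} nor all of Rel2 = {X1, X2, X4}, so the common attributes are not a superkey of either fragment. The join is lossy.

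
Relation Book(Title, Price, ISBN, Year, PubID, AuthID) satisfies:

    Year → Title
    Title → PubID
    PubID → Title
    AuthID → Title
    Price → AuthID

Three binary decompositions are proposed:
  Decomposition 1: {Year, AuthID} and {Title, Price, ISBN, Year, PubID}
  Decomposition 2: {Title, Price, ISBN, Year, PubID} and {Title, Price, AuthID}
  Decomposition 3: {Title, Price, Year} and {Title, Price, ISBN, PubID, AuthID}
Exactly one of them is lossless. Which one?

Decomposition 1: common = {Year}, closure = {Title, Year, PubID} → lossy.
Decomposition 2: common = {Title, Price}, closure = {Title, Price, PubID, AuthID} → lossless.
Decomposition 3: common = {Title, Price}, closure = {Title, Price, PubID, AuthID} → lossy.

Decomposition 2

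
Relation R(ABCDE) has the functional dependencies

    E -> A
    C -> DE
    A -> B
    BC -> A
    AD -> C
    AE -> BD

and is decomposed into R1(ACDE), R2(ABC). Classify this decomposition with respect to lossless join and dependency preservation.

lossless and dependency-preserving

Lossless test: (AC)⁺ = {ABCDE}, which contains all of one fragment — lossless.
Dependency preservation: AE → BD is not contained in any single fragment, but the restricted closure of its left-hand side across the fragments still reaches the right-hand side; the remaining FDs each lie inside some fragment. All dependencies are preserved.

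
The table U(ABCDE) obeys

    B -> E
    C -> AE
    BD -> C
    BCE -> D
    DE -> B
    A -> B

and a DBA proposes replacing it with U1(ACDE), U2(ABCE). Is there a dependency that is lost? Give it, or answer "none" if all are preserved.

B → E lies within U2.
C → AE lies within U1.
BD → C: restricted closure across fragments reaches C.
BCE → D: restricted closure across fragments reaches D.
DE → B: restricted closure across fragments reaches B.
A → B lies within U2.
Every dependency is enforceable on the fragments, so the decomposition is dependency-preserving.

none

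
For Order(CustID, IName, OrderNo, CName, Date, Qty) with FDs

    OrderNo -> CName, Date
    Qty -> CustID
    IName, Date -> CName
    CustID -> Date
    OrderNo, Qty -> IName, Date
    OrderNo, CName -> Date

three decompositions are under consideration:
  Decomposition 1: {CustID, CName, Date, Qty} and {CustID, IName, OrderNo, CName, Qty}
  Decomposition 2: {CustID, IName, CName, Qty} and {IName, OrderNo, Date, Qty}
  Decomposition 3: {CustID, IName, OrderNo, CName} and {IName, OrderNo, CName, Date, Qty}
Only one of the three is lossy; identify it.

Decomposition 3

Decomposition 1: common = {CustID, CName, Qty}, closure = {CustID, CName, Date, Qty} → lossless.
Decomposition 2: common = {IName, Qty}, closure = {CustID, IName, CName, Date, Qty} → lossless.
Decomposition 3: common = {IName, OrderNo, CName}, closure = {IName, OrderNo, CName, Date} → lossy.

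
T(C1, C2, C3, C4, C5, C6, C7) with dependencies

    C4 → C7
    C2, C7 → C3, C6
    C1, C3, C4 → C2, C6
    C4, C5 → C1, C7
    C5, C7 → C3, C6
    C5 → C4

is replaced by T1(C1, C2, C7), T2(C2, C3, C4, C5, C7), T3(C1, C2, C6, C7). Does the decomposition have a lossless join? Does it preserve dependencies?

Lossless test (chase): Rows 1 and 2 agree on C2, C7; apply C2, C7→C3, C6 and equate their C3, C6 entries. Rows 1 and 3 agree on C2, C7; apply C2, C7→C3, C6 and equate their C3, C6 entries. No row becomes fully distinguished — the join is lossy.
Dependency preservation: the restricted closure of {C1, C3, C4} across the fragments never reaches {C2, C6}, so C1, C3, C4 → C2, C6 cannot be enforced without a join — not preserved.

lossy and not dependency-preserving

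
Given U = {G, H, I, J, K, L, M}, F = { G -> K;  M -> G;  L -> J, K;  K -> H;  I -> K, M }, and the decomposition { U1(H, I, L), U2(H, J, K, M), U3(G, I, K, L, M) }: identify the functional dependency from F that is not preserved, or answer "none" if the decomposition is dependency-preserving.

Check L → J, K: no single fragment contains all of {J, K, L}, and the restricted closure of {L} across the fragments never reaches {J, K}.
G → K is preserved.
M → G is preserved.
K → H is preserved.
I → K, M is preserved.

L -> J, K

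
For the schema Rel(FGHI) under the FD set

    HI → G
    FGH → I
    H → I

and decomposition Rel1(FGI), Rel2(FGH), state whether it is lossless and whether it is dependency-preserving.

lossy and not dependency-preserving

Lossless test: (FG)⁺ = {FG}, which is a superkey of neither fragment — lossy.
Dependency preservation: the restricted closure of {FGH} across the fragments never reaches {I}, so FGH → I cannot be enforced without a join — not preserved.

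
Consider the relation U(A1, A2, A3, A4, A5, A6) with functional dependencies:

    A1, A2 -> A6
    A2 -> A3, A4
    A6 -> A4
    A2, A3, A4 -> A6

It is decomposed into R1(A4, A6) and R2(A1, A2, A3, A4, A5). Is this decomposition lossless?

No

Common attributes: R1 ∩ R2 = {A4}.
No dependency enlarges {A4}, so (A4)⁺ = {A4}.
The closure contains neither all of R1 = {A4, A6} nor all of R2 = {A1, A2, A3, A4, A5}, so the common attributes are not a superkey of either fragment. The join is lossy.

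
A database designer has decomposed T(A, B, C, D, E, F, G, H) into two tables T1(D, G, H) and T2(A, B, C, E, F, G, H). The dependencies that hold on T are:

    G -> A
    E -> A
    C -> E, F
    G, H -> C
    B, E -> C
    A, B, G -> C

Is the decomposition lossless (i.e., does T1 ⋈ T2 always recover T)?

Common attributes: T1 ∩ T2 = {G, H}.
Closure of {G, H}: G → A applies, adding A; G, H → C applies, adding C; C → E, F applies, adding E, F. So (G, H)⁺ = {A, C, E, F, G, H}.
The closure contains neither all of T1 = {D, G, H} nor all of T2 = {A, B, C, E, F, G, H}, so the common attributes are not a superkey of either fragment. The join is lossy.

No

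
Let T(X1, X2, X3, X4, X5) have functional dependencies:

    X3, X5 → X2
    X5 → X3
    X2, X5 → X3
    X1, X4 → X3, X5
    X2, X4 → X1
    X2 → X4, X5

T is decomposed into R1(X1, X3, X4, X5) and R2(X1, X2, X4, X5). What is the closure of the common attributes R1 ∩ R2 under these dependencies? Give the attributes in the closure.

R1 ∩ R2 = {X1, X4, X5}.
X5 → X3 applies, adding X3
X3, X5 → X2 applies, adding X2
Closure: {X1, X2, X3, X4, X5}.

X1, X2, X3, X4, X5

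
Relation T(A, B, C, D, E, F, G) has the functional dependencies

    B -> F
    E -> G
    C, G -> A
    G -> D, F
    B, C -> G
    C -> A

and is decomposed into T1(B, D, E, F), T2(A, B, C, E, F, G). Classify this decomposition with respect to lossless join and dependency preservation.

Lossless test: (B, E, F)⁺ = {B, D, E, F, G}, which contains all of one fragment — lossless.
Dependency preservation: the restricted closure of {G} across the fragments never reaches {D, F}, so G → D, F cannot be enforced without a join — not preserved.

lossless but not dependency-preserving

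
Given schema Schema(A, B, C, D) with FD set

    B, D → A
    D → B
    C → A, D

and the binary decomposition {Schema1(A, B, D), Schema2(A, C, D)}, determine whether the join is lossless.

Yes

Common attributes: Schema1 ∩ Schema2 = {A, D}.
Closure of {A, D}: D → B applies, adding B. So (A, D)⁺ = {A, B, D}.
This closure contains every attribute of Schema1, so Schema1 ∩ Schema2 → Schema1. The join is lossless.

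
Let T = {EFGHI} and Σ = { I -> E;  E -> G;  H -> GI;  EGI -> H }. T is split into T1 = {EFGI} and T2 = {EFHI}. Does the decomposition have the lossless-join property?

Common attributes: T1 ∩ T2 = {EFI}.
Closure of {EFI}: E → G applies, adding G; EGI → H applies, adding H. So (EFI)⁺ = {EFGHI}.
This closure contains every attribute of T1, so T1 ∩ T2 → T1. The join is lossless.

Yes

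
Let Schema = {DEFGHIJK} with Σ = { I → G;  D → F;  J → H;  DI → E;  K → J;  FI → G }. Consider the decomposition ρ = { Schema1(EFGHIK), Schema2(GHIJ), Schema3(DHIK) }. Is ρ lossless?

Chase test. Columns are DEFGHIJK; row i has aⱼ where attribute j ∈ Schemai, else bᵢⱼ.
Initial tableau (one row per fragment):
  row 1: b11 a2 a3 a4 a5 a6 b17 a8
  row 2: b21 b22 b23 a4 a5 a6 a7 b28
  row 3: a1 b32 b33 b34 a5 a6 b37 a8
Rows 1 and 3 agree on I; apply I→G and equate their G entries.
Rows 1 and 3 agree on K; apply K→J and equate their J entries.
No row becomes fully distinguished — the join is lossy.

No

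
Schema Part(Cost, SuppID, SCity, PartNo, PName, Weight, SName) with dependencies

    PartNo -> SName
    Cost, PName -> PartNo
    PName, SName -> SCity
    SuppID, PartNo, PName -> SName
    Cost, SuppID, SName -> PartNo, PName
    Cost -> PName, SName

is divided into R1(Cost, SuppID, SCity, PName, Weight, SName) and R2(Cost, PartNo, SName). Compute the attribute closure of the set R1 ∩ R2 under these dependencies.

Cost, SCity, PartNo, PName, SName

R1 ∩ R2 = {Cost, SName}.
Cost → PName, SName applies, adding PName
Cost, PName → PartNo applies, adding PartNo
PName, SName → SCity applies, adding SCity
Closure: {Cost, SCity, PartNo, PName, SName}.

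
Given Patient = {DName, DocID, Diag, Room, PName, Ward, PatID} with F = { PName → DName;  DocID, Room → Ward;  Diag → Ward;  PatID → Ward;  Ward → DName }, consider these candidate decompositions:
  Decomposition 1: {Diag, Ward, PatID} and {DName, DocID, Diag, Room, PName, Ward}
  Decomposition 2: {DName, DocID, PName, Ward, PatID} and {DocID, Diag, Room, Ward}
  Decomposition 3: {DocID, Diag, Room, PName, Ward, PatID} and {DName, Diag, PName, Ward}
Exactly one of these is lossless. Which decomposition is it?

Decomposition 1: common = {Diag, Ward}, closure = {DName, Diag, Ward} → lossy.
Decomposition 2: common = {DocID, Ward}, closure = {DName, DocID, Ward} → lossy.
Decomposition 3: common = {Diag, PName, Ward}, closure = {DName, Diag, PName, Ward} → lossless.

Decomposition 3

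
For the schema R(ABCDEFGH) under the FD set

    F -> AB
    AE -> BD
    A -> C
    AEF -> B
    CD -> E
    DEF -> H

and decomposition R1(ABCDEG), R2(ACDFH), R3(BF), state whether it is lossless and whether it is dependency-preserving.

Lossless test (chase): Rows 2 and 3 agree on F; apply F→AB and equate their AB entries. Rows 1 and 3 agree on A; apply A→C and equate their C entries. Rows 1 and 2 agree on CD; apply CD→E and equate their E entries. No row becomes fully distinguished — the join is lossy.
Dependency preservation: F → AB; AEF → B; DEF → H are not contained in any single fragment, but the restricted closure of each left-hand side across the fragments still reaches the right-hand side; the remaining FDs each lie inside some fragment. All dependencies are preserved.

lossy but dependency-preserving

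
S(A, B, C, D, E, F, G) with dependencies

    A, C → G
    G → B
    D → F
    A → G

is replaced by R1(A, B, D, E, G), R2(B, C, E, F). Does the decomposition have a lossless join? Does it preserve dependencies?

lossy and not dependency-preserving

Lossless test: (B, E)⁺ = {B, E}, which is a superkey of neither fragment — lossy.
Dependency preservation: the restricted closure of {D} across the fragments never reaches {F}, so D → F cannot be enforced without a join — not preserved.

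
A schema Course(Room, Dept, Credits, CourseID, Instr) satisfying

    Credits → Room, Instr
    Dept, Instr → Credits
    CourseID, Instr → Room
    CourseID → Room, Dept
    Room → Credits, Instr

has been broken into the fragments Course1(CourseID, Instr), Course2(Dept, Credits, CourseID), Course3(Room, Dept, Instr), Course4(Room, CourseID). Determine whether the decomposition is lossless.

Yes

Chase test. Columns are Room, Dept, Credits, CourseID, Instr; row i has aⱼ where attribute j ∈ Coursei, else bᵢⱼ.
Initial tableau (one row per fragment):
  row 1: b11 b12 b13 a4 a5
  row 2: b21 a2 a3 a4 b25
  row 3: a1 a2 b33 b34 a5
  row 4: a1 b42 b43 a4 b45
Rows 1 and 2 agree on CourseID; apply CourseID→Room, Dept and equate their Room, Dept entries.
Rows 1 and 4 agree on CourseID; apply CourseID→Room, Dept and equate their Room, Dept entries.
Rows 1 and 2 agree on Room; apply Room→Credits, Instr and equate their Credits, Instr entries.
Rows 1 and 3 agree on Room; apply Room→Credits, Instr and equate their Credits, Instr entries.
Rows 1 and 4 agree on Room; apply Room→Credits, Instr and equate their Credits, Instr entries.
Row 1 is now all distinguished symbols — the join is lossless.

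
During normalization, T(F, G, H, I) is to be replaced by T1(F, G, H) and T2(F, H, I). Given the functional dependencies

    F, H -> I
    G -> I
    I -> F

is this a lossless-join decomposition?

Common attributes: T1 ∩ T2 = {F, H}.
Closure of {F, H}: F, H → I applies, adding I. So (F, H)⁺ = {F, H, I}.
This closure contains every attribute of T2, so T1 ∩ T2 → T2. The join is lossless.

Yes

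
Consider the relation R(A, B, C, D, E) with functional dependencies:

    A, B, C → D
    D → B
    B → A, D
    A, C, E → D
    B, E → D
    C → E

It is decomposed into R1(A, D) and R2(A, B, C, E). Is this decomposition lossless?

No

Common attributes: R1 ∩ R2 = {A}.
No dependency enlarges {A}, so (A)⁺ = {A}.
The closure contains neither all of R1 = {A, D} nor all of R2 = {A, B, C, E}, so the common attributes are not a superkey of either fragment. The join is lossy.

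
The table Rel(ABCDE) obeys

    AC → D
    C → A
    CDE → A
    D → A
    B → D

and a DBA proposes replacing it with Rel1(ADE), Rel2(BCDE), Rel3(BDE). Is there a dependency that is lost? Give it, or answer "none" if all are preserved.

AC → D: restricted closure across fragments reaches D.
C → A: restricted closure across fragments reaches A.
CDE → A: restricted closure across fragments reaches A.
D → A lies within Rel1.
B → D lies within Rel2.
Every dependency is enforceable on the fragments, so the decomposition is dependency-preserving.

none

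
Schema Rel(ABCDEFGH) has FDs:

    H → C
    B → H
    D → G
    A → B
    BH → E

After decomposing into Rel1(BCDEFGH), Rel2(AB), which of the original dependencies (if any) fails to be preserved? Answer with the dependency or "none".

none

H → C lies within Rel1.
B → H lies within Rel1.
D → G lies within Rel1.
A → B lies within Rel2.
BH → E lies within Rel1.
Every dependency is enforceable on the fragments, so the decomposition is dependency-preserving.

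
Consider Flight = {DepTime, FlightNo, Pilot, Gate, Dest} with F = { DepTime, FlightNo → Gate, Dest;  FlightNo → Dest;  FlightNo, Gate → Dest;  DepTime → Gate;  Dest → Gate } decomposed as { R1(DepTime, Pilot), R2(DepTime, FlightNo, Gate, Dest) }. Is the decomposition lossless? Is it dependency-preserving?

Lossless test: (DepTime)⁺ = {DepTime, Gate}, which is a superkey of neither fragment — lossy.
Dependency preservation: every FD's attributes lie within a single fragment, so each can be enforced locally — preserved.

lossy but dependency-preserving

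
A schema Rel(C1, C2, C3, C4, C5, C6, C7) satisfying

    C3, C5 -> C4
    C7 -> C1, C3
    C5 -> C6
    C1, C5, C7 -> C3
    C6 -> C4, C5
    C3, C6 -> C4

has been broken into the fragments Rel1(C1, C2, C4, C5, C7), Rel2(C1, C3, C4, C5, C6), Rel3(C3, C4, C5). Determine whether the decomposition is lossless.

No

Chase test. Columns are C1, C2, C3, C4, C5, C6, C7; row i has aⱼ where attribute j ∈ Reli, else bᵢⱼ.
Initial tableau (one row per fragment):
  row 1: a1 a2 b13 a4 a5 b16 a7
  row 2: a1 b22 a3 a4 a5 a6 b27
  row 3: b31 b32 a3 a4 a5 b36 b37
Rows 1 and 2 agree on C5; apply C5→C6 and equate their C6 entries.
Rows 1 and 3 agree on C5; apply C5→C6 and equate their C6 entries.
No row becomes fully distinguished — the join is lossy.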